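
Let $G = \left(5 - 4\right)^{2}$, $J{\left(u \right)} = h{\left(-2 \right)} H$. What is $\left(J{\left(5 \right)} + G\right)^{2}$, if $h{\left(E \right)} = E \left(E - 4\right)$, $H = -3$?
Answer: $1225$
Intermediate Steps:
$h{\left(E \right)} = E \left(-4 + E\right)$
$J{\left(u \right)} = -36$ ($J{\left(u \right)} = - 2 \left(-4 - 2\right) \left(-3\right) = \left(-2\right) \left(-6\right) \left(-3\right) = 12 \left(-3\right) = -36$)
$G = 1$ ($G = 1^{2} = 1$)
$\left(J{\left(5 \right)} + G\right)^{2} = \left(-36 + 1\right)^{2} = \left(-35\right)^{2} = 1225$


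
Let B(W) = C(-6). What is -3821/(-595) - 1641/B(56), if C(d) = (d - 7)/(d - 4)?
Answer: -9714277/7735 ≈ -1255.9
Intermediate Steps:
C(d) = (-7 + d)/(-4 + d)
B(W) = 13/10 (B(W) = (-7 - 6)/(-4 - 6) = -13/(-10) = -⅒*(-13) = 13/10)
-3821/(-595) - 1641/B(56) = -3821/(-595) - 1641/13/10 = -3821*(-1/595) - 1641*10/13 = 3821/595 - 16410/13 = -9714277/7735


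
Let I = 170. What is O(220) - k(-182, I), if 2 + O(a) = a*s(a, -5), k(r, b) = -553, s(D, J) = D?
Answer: 48951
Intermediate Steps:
O(a) = -2 + a² (O(a) = -2 + a*a = -2 + a²)
O(220) - k(-182, I) = (-2 + 220²) - 1*(-553) = (-2 + 48400) + 553 = 48398 + 553 = 48951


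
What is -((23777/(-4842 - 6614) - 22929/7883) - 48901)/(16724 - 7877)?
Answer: 4416584403563/798951761856 ≈ 5.5280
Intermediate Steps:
-((23777/(-4842 - 6614) - 22929/7883) - 48901)/(16724 - 7877) = -((23777/(-11456) - 22929*1/7883) - 48901)/8847 = -((23777*(-1/11456) - 22929/7883) - 48901)/8847 = -((-23777/11456 - 22929/7883) - 48901)/8847 = -(-450108715/90307648 - 48901)/8847 = -(-4416584403563)/(90307648*8847) = -1*(-4416584403563/798951761856) = 4416584403563/798951761856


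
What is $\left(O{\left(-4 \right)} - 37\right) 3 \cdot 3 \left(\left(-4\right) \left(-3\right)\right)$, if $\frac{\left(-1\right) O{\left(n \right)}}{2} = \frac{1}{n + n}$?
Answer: $-3969$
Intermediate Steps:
$O{\left(n \right)} = - \frac{1}{n}$ ($O{\left(n \right)} = - \frac{2}{n + n} = - \frac{2}{2 n} = - 2 \frac{1}{2 n} = - \frac{1}{n}$)
$\left(O{\left(-4 \right)} - 37\right) 3 \cdot 3 \left(\left(-4\right) \left(-3\right)\right) = \left(- \frac{1}{-4} - 37\right) 3 \cdot 3 \left(\left(-4\right) \left(-3\right)\right) = \left(\left(-1\right) \left(- \frac{1}{4}\right) - 37\right) 9 \cdot 12 = \left(\frac{1}{4} - 37\right) 108 = \left(- \frac{147}{4}\right) 108 = -3969$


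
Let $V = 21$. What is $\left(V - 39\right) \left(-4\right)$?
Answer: $72$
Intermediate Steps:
$\left(V - 39\right) \left(-4\right) = \left(21 - 39\right) \left(-4\right) = \left(-18\right) \left(-4\right) = 72$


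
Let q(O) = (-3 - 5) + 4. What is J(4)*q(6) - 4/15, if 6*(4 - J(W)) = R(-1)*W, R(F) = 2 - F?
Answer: -124/15 ≈ -8.2667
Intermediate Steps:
q(O) = -4 (q(O) = -8 + 4 = -4)
J(W) = 4 - W/2 (J(W) = 4 - (2 - 1*(-1))*W/6 = 4 - (2 + 1)*W/6 = 4 - W/2)
J(4)*q(6) - 4/15 = (4 - 1/2*4)*(-4) - 4/15 = (4 - 2)*(-4) - 4*1/15 = 2*(-4) - 4/15 = -8 - 4/15 = -124/15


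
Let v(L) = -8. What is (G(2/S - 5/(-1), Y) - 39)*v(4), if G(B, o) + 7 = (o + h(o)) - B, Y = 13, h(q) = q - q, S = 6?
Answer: 920/3 ≈ 306.67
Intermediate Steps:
h(q) = 0
G(B, o) = -7 + o - B (G(B, o) = -7 + ((o + 0) - B) = -7 + (o - B) = -7 + o - B)
(G(2/S - 5/(-1), Y) - 39)*v(4) = ((-7 + 13 - (2/6 - 5/(-1))) - 39)*(-8) = ((-7 + 13 - (2*(1/6) - 5*(-1))) - 39)*(-8) = ((-7 + 13 - (1/3 + 5)) - 39)*(-8) = ((-7 + 13 - 1*16/3) - 39)*(-8) = ((-7 + 13 - 16/3) - 39)*(-8) = (2/3 - 39)*(-8) = -115/3*(-8) = 920/3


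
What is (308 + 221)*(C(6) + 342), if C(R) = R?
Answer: 184092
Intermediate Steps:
(308 + 221)*(C(6) + 342) = (308 + 221)*(6 + 342) = 529*348 = 184092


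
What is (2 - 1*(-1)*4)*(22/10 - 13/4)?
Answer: -63/10 ≈ -6.3000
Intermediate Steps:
(2 - 1*(-1)*4)*(22/10 - 13/4) = (2 + 1*4)*(22*(⅒) - 13*¼) = (2 + 4)*(11/5 - 13/4) = 6*(-21/20) = -63/10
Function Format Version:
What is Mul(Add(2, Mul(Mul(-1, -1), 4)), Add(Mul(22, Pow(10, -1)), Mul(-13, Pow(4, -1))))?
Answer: Rational(-63, 10) ≈ -6.3000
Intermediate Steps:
Mul(Add(2, Mul(Mul(-1, -1), 4)), Add(Mul(22, Pow(10, -1)), Mul(-13, Pow(4, -1)))) = Mul(Add(2, Mul(1, 4)), Add(Mul(22, Rational(1, 10)), Mul(-13, Rational(1, 4)))) = Mul(Add(2, 4), Add(Rational(11, 5), Rational(-13, 4))) = Mul(6, Rational(-21, 20)) = Rational(-63, 10)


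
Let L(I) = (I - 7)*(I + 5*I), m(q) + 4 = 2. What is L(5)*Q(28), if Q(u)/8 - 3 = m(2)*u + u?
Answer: 12000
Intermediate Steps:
m(q) = -2 (m(q) = -4 + 2 = -2)
Q(u) = 24 - 8*u (Q(u) = 24 + 8*(-2*u + u) = 24 + 8*(-u) = 24 - 8*u)
L(I) = 6*I*(-7 + I) (L(I) = (-7 + I)*(6*I) = 6*I*(-7 + I))
L(5)*Q(28) = (6*5*(-7 + 5))*(24 - 8*28) = (6*5*(-2))*(24 - 224) = -60*(-200) = 12000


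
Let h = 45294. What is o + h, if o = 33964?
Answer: 79258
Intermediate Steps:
o + h = 33964 + 45294 = 79258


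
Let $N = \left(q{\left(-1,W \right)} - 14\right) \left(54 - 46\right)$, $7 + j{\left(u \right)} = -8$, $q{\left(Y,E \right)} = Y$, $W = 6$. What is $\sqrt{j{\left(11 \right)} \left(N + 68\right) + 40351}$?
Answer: $\sqrt{41131} \approx 202.81$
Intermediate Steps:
$j{\left(u \right)} = -15$ ($j{\left(u \right)} = -7 - 8 = -15$)
$N = -120$ ($N = \left(-1 - 14\right) \left(54 - 46\right) = - 15 \left(54 - 46\right) = \left(-15\right) 8 = -120$)
$\sqrt{j{\left(11 \right)} \left(N + 68\right) + 40351} = \sqrt{- 15 \left(-120 + 68\right) + 40351} = \sqrt{\left(-15\right) \left(-52\right) + 40351} = \sqrt{780 + 40351} = \sqrt{41131}$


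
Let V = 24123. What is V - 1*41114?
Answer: -16991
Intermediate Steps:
V - 1*41114 = 24123 - 1*41114 = 24123 - 41114 = -16991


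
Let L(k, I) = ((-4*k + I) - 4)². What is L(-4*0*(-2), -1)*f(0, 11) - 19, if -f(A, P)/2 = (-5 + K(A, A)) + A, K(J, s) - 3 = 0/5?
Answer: 81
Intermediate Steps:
K(J, s) = 3 (K(J, s) = 3 + 0/5 = 3 + 0*(⅕) = 3 + 0 = 3)
f(A, P) = 4 - 2*A (f(A, P) = -2*((-5 + 3) + A) = -2*(-2 + A) = 4 - 2*A)
L(k, I) = (-4 + I - 4*k)² (L(k, I) = ((I - 4*k) - 4)² = (-4 + I - 4*k)²)
L(-4*0*(-2), -1)*f(0, 11) - 19 = (4 - 1*(-1) + 4*(-4*0*(-2)))²*(4 - 2*0) - 19 = (4 + 1 + 4*(0*(-2)))²*(4 + 0) - 19 = (4 + 1 + 4*0)²*4 - 19 = (4 + 1 + 0)²*4 - 19 = 5²*4 - 19 = 25*4 - 19 = 100 - 19 = 81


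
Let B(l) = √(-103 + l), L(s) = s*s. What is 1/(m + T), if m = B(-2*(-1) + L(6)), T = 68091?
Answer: 68091/4636384346 - I*√65/4636384346 ≈ 1.4686e-5 - 1.7389e-9*I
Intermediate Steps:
L(s) = s²
m = I*√65 (m = √(-103 + (-2*(-1) + 6²)) = √(-103 + (2 + 36)) = √(-103 + 38) = √(-65) = I*√65 ≈ 8.0623*I)
1/(m + T) = 1/(I*√65 + 68091) = 1/(68091 + I*√65)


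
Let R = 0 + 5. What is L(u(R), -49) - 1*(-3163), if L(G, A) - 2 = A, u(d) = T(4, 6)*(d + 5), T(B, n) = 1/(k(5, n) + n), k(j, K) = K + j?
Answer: 3116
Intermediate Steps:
R = 5
T(B, n) = 1/(5 + 2*n) (T(B, n) = 1/((n + 5) + n) = 1/((5 + n) + n) = 1/(5 + 2*n))
u(d) = 5/17 + d/17 (u(d) = (d + 5)/(5 + 2*6) = (5 + d)/(5 + 12) = (5 + d)/17 = 5/17 + d/17)
L(G, A) = 2 + A
L(u(R), -49) - 1*(-3163) = (2 - 49) - 1*(-3163) = -47 + 3163 = 3116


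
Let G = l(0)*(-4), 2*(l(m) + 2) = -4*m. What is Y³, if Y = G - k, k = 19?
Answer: -1331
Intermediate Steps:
l(m) = -2 - 2*m (l(m) = -2 + (-4*m)/2 = -2 - 2*m)
G = 8 (G = (-2 - 2*0)*(-4) = (-2 + 0)*(-4) = -2*(-4) = 8)
Y = -11 (Y = 8 - 1*19 = 8 - 19 = -11)
Y³ = (-11)³ = -1331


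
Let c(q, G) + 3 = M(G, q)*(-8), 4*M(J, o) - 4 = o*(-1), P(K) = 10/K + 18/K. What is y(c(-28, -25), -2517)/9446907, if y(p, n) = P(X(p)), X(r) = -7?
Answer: -4/9446907 ≈ -4.2342e-7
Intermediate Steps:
P(K) = 28/K
M(J, o) = 1 - o/4 (M(J, o) = 1 + (o*(-1))/4 = 1 + (-o)/4 = 1 - o/4)
c(q, G) = -11 + 2*q (c(q, G) = -3 + (1 - q/4)*(-8) = -3 + (-8 + 2*q) = -11 + 2*q)
y(p, n) = -4 (y(p, n) = 28/(-7) = 28*(-⅐) = -4)
y(c(-28, -25), -2517)/9446907 = -4/9446907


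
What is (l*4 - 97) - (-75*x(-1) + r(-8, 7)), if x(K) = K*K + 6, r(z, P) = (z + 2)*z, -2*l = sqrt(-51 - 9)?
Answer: 380 - 4*I*sqrt(15) ≈ 380.0 - 15.492*I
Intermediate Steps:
l = -I*sqrt(15) (l = -sqrt(-51 - 9)/2 = -I*sqrt(15) ≈ -3.873*I)
r(z, P) = z*(2 + z) (r(z, P) = (2 + z)*z = z*(2 + z))
x(K) = 6 + K**2 (x(K) = K**2 + 6 = 6 + K**2)
(l*4 - 97) - (-75*x(-1) + r(-8, 7)) = (-I*sqrt(15)*4 - 97) - (-75*(6 + (-1)**2) - 8*(2 - 8)) = (-4*I*sqrt(15) - 97) - (-75*(6 + 1) - 8*(-6)) = (-97 - 4*I*sqrt(15)) - (-75*7 + 48) = (-97 - 4*I*sqrt(15)) - (-525 + 48) = (-97 - 4*I*sqrt(15)) - 1*(-477) = (-97 - 4*I*sqrt(15)) + 477 = 380 - 4*I*sqrt(15)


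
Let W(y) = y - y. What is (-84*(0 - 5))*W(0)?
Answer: 0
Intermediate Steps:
W(y) = 0
(-84*(0 - 5))*W(0) = -84*(0 - 5)*0 = -84*(-5)*0 = -21*(-20)*0 = 420*0 = 0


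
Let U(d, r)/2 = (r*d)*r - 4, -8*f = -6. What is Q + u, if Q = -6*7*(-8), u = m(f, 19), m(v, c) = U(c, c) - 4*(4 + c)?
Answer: 13954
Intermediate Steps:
f = ¾ (f = -⅛*(-6) = ¾ ≈ 0.75000)
U(d, r) = -8 + 2*d*r² (U(d, r) = 2*((r*d)*r - 4) = 2*((d*r)*r - 4) = 2*(d*r² - 4) = 2*(-4 + d*r²) = -8 + 2*d*r²)
m(v, c) = -24 - 4*c + 2*c³ (m(v, c) = (-8 + 2*c*c²) - 4*(4 + c) = (-8 + 2*c³) + (-16 - 4*c) = -24 - 4*c + 2*c³)
u = 13618 (u = -24 - 4*19 + 2*19³ = -24 - 76 + 2*6859 = -24 - 76 + 13718 = 13618)
Q = 336 (Q = -42*(-8) = 336)
Q + u = 336 + 13618 = 13954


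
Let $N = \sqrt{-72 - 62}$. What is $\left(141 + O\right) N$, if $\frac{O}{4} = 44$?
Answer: $317 i \sqrt{134} \approx 3669.5 i$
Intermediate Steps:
$O = 176$ ($O = 4 \cdot 44 = 176$)
$N = i \sqrt{134}$ ($N = \sqrt{-134} = i \sqrt{134} \approx 11.576 i$)
$\left(141 + O\right) N = \left(141 + 176\right) i \sqrt{134} = 317 i \sqrt{134}$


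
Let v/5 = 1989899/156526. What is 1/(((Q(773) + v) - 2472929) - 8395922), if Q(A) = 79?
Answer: -156526/1701235456577 ≈ -9.2007e-8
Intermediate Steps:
v = 9949495/156526 (v = 5*(1989899/156526) = 9949495/156526 ≈ 63.565)
1/(((Q(773) + v) - 2472929) - 8395922) = 1/(((79 + 9949495/156526) - 2472929) - 8395922) = 1/((22315049/156526 - 2472929) - 8395922) = 1/(-387055369605/156526 - 8395922) = 1/(-1701235456577/156526) = -156526/1701235456577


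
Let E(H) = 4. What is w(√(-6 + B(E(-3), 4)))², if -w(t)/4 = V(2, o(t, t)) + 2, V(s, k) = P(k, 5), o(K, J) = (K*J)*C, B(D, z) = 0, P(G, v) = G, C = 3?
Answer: 4096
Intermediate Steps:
o(K, J) = 3*J*K (o(K, J) = (K*J)*3 = (J*K)*3 = 3*J*K)
V(s, k) = k
w(t) = -8 - 12*t² (w(t) = -4*(3*t*t + 2) = -4*(3*t² + 2) = -4*(2 + 3*t²) = -8 - 12*t²)
w(√(-6 + B(E(-3), 4)))² = (-8 - 12*(√(-6 + 0))²)² = (-8 - 12*(√(-6))²)² = (-8 - 12*(I*√6)²)² = (-8 - 12*(-6))² = (-8 + 72)² = 64² = 4096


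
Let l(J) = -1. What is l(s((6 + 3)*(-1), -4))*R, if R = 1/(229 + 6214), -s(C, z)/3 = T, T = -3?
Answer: -1/6443 ≈ -0.00015521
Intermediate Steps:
s(C, z) = 9 (s(C, z) = -3*(-3) = 9)
R = 1/6443 ≈ 0.00015521
l(s((6 + 3)*(-1), -4))*R = -1*1/6443 = -1/6443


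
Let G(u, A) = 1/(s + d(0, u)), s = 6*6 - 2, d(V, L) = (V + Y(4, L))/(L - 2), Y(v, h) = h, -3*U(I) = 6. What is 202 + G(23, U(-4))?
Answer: 148895/737 ≈ 202.03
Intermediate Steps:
U(I) = -2 (U(I) = -1/3*6 = -2)
d(V, L) = (L + V)/(-2 + L) (d(V, L) = (V + L)/(L - 2) = (L + V)/(-2 + L))
s = 34 (s = 36 - 2 = 34)
G(u, A) = 1/(34 + u/(-2 + u)) (G(u, A) = 1/(34 + (u + 0)/(-2 + u)) = 1/(34 + u/(-2 + u)))
202 + G(23, U(-4)) = 202 + (-2 + 23)/(-68 + 35*23) = 202 + 21/(-68 + 805) = 202 + 21/737 = 148895/737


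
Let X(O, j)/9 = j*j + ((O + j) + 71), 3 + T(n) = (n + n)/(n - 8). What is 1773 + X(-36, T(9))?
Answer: 4248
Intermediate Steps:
T(n) = -3 + 2*n/(-8 + n) (T(n) = -3 + (n + n)/(n - 8) = -3 + (2*n)/(-8 + n) = -3 + 2*n/(-8 + n))
X(O, j) = 639 + 9*O + 9*j + 9*j² (X(O, j) = 9*(j*j + ((O + j) + 71)) = 9*(j² + (71 + O + j)) = 9*(71 + O + j + j²) = 639 + 9*O + 9*j + 9*j²)
1773 + X(-36, T(9)) = 1773 + (639 + 9*(-36) + 9*((24 - 1*9)/(-8 + 9)) + 9*((24 - 1*9)/(-8 + 9))²) = 1773 + (639 - 324 + 9*((24 - 9)/1) + 9*((24 - 9)/1)²) = 1773 + (639 - 324 + 9*(1*15) + 9*(1*15)²) = 1773 + (639 - 324 + 9*15 + 9*15²) = 1773 + (639 - 324 + 135 + 9*225) = 1773 + (639 - 324 + 135 + 2025) = 1773 + 2475 = 4248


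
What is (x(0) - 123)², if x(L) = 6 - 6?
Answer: 15129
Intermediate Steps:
x(L) = 0
(x(0) - 123)² = (0 - 123)² = (-123)² = 15129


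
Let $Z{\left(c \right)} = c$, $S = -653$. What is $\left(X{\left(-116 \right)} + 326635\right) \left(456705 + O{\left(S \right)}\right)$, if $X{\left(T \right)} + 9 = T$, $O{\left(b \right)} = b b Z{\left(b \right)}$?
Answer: $-90765983341720$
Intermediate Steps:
$O{\left(b \right)} = b^{3}$ ($O{\left(b \right)} = b b b = b^{2} b = b^{3}$)
$X{\left(T \right)} = -9 + T$
$\left(X{\left(-116 \right)} + 326635\right) \left(456705 + O{\left(S \right)}\right) = \left(\left(-9 - 116\right) + 326635\right) \left(456705 + \left(-653\right)^{3}\right) = \left(-125 + 326635\right) \left(456705 - 278445077\right) = 326510 \left(-277988372\right) = -90765983341720$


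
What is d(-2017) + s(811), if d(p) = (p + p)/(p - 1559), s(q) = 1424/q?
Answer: 4181899/1450068 ≈ 2.8839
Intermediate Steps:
d(p) = 2*p/(-1559 + p) (d(p) = (2*p)/(-1559 + p) = 2*p/(-1559 + p))
d(-2017) + s(811) = 2*(-2017)/(-1559 - 2017) + 1424/811 = 2*(-2017)/(-3576) + 1424*(1/811) = 2*(-2017)*(-1/3576) + 1424/811 = 2017/1788 + 1424/811 = 4181899/1450068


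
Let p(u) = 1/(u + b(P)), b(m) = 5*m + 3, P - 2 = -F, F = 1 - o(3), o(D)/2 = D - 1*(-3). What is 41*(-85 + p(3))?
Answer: -247394/71 ≈ -3484.4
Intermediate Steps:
o(D) = 6 + 2*D (o(D) = 2*(D - 1*(-3)) = 2*(D + 3) = 2*(3 + D) = 6 + 2*D)
F = -11 (F = 1 - (6 + 2*3) = 1 - (6 + 6) = 1 - 1*12 = 1 - 12 = -11)
P = 13 (P = 2 - 1*(-11) = 2 + 11 = 13)
b(m) = 3 + 5*m
p(u) = 1/(68 + u) (p(u) = 1/(u + (3 + 5*13)) = 1/(u + (3 + 65)) = 1/(u + 68) = 1/(68 + u))
41*(-85 + p(3)) = 41*(-85 + 1/(68 + 3)) = 41*(-85 + 1/71) = 41*(-6034/71) = -247394/71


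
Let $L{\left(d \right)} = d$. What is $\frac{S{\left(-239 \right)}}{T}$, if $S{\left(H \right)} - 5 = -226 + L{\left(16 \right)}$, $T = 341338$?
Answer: $- \frac{205}{341338} \approx -0.00060058$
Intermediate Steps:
$S{\left(H \right)} = -205$ ($S{\left(H \right)} = 5 + \left(-226 + 16\right) = 5 - 210 = -205$)
$\frac{S{\left(-239 \right)}}{T} = - \frac{205}{341338}$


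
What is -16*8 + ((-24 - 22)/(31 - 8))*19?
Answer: -166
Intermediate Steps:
-16*8 + ((-24 - 22)/(31 - 8))*19 = -128 - 46/23*19 = -128 - 46*1/23*19 = -128 - 2*19 = -128 - 38 = -166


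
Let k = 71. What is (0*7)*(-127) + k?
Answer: 71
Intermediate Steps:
(0*7)*(-127) + k = (0*7)*(-127) + 71 = 0*(-127) + 71 = 0 + 71 = 71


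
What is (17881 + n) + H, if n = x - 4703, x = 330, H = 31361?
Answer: 44869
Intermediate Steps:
n = -4373 (n = 330 - 4703 = -4373)
(17881 + n) + H = (17881 - 4373) + 31361 = 13508 + 31361 = 44869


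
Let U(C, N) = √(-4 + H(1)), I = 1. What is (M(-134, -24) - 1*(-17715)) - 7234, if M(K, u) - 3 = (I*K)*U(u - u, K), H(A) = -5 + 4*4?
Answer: 10484 - 134*√7 ≈ 10129.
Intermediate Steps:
H(A) = 11 (H(A) = -5 + 16 = 11)
U(C, N) = √7 (U(C, N) = √(-4 + 11) = √7)
M(K, u) = 3 + K*√7 (M(K, u) = 3 + (1*K)*√7 = 3 + K*√7)
(M(-134, -24) - 1*(-17715)) - 7234 = ((3 - 134*√7) - 1*(-17715)) - 7234 = ((3 - 134*√7) + 17715) - 7234 = (17718 - 134*√7) - 7234 = 10484 - 134*√7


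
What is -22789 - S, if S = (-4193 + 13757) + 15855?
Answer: -48208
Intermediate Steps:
S = 25419 (S = 9564 + 15855 = 25419)
-22789 - S = -22789 - 1*25419 = -22789 - 25419 = -48208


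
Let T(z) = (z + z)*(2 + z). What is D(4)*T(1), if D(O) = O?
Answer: 24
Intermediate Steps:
T(z) = 2*z*(2 + z) (T(z) = (2*z)*(2 + z) = 2*z*(2 + z))
D(4)*T(1) = 4*(2*1*(2 + 1)) = 4*(2*1*3) = 4*6 = 24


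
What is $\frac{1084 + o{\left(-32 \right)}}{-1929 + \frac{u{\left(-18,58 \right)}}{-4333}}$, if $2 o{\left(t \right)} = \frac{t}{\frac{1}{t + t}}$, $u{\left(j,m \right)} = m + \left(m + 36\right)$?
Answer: $- \frac{537292}{491677} \approx -1.0928$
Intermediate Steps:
$u{\left(j,m \right)} = 36 + 2 m$ ($u{\left(j,m \right)} = m + \left(36 + m\right) = 36 + 2 m$)
$o{\left(t \right)} = t^{2}$ ($o{\left(t \right)} = \frac{t \frac{1}{\frac{1}{t + t}}}{2} = \frac{t \frac{1}{\frac{1}{2 t}}}{2} = \frac{t \frac{1}{\frac{1}{2} \frac{1}{t}}}{2} = \frac{t 2 t}{2} = \frac{2 t^{2}}{2} = t^{2}$)
$\frac{1084 + o{\left(-32 \right)}}{-1929 + \frac{u{\left(-18,58 \right)}}{-4333}} = \frac{1084 + \left(-32\right)^{2}}{-1929 + \frac{36 + 2 \cdot 58}{-4333}} = \frac{1084 + 1024}{-1929 + \left(36 + 116\right) \left(- \frac{1}{4333}\right)} = \frac{2108}{-1929 + 152 \left(- \frac{1}{4333}\right)} = \frac{2108}{-1929 - \frac{152}{4333}} = \frac{2108}{- \frac{8358509}{4333}} = 2108 \left(- \frac{4333}{8358509}\right) = - \frac{537292}{491677}$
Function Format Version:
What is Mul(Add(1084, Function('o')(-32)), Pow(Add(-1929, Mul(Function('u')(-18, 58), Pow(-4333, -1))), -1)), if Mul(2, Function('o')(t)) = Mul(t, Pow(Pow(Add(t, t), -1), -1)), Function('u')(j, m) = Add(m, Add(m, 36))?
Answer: Rational(-537292, 491677) ≈ -1.0928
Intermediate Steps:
Function('u')(j, m) = Add(36, Mul(2, m)) (Function('u')(j, m) = Add(m, Add(36, m)) = Add(36, Mul(2, m)))
Function('o')(t) = Pow(t, 2) (Function('o')(t) = Mul(Rational(1, 2), Mul(t, Pow(Pow(Add(t, t), -1), -1))) = Mul(Rational(1, 2), Mul(t, Pow(Pow(Mul(2, t), -1), -1))) = Mul(Rational(1, 2), Mul(t, Pow(Mul(Rational(1, 2), Pow(t, -1)), -1))) = Mul(Rational(1, 2), Mul(t, Mul(2, t))) = Mul(Rational(1, 2), Mul(2, Pow(t, 2))) = Pow(t, 2))
Mul(Add(1084, Function('o')(-32)), Pow(Add(-1929, Mul(Function('u')(-18, 58), Pow(-4333, -1))), -1)) = Mul(Add(1084, Pow(-32, 2)), Pow(Add(-1929, Mul(Add(36, Mul(2, 58)), Pow(-4333, -1))), -1)) = Mul(Add(1084, 1024), Pow(Add(-1929, Mul(Add(36, 116), Rational(-1, 4333))), -1)) = Mul(2108, Pow(Add(-1929, Mul(152, Rational(-1, 4333))), -1)) = Mul(2108, Pow(Add(-1929, Rational(-152, 4333)), -1)) = Mul(2108, Pow(Rational(-8358509, 4333), -1)) = Mul(2108, Rational(-4333, 8358509)) = Rational(-537292, 491677)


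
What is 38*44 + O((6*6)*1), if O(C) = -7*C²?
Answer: -7400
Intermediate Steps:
38*44 + O((6*6)*1) = 38*44 - 7*((6*6)*1)² = 1672 - 7*(36*1)² = 1672 - 7*36² = 1672 - 7*1296 = 1672 - 9072 = -7400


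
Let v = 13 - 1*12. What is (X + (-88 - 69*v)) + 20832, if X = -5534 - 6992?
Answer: 8149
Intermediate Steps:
v = 1 (v = 13 - 12 = 1)
X = -12526
(X + (-88 - 69*v)) + 20832 = (-12526 + (-88 - 69*1)) + 20832 = (-12526 + (-88 - 69)) + 20832 = (-12526 - 157) + 20832 = -12683 + 20832 = 8149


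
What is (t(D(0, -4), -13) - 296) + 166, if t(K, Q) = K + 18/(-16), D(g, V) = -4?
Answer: -1081/8 ≈ -135.13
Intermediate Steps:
t(K, Q) = -9/8 + K (t(K, Q) = K + 18*(-1/16) = K - 9/8 = -9/8 + K)
(t(D(0, -4), -13) - 296) + 166 = ((-9/8 - 4) - 296) + 166 = (-41/8 - 296) + 166 = -2409/8 + 166 = -1081/8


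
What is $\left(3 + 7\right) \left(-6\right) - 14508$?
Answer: $-14568$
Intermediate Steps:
$\left(3 + 7\right) \left(-6\right) - 14508 = 10 \left(-6\right) - 14508 = -60 - 14508 = -14568$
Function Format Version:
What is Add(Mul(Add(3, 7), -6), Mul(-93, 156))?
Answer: -14568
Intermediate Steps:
Add(Mul(Add(3, 7), -6), Mul(-93, 156)) = Add(Mul(10, -6), -14508) = Add(-60, -14508) = -14568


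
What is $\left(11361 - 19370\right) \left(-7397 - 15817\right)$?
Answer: $185920926$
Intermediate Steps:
$\left(11361 - 19370\right) \left(-7397 - 15817\right) = \left(-8009\right) \left(-23214\right) = 185920926$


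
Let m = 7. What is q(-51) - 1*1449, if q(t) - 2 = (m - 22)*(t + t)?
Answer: 83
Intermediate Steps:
q(t) = 2 - 30*t (q(t) = 2 + (7 - 22)*(t + t) = 2 - 30*t)
q(-51) - 1*1449 = (2 - 30*(-51)) - 1*1449 = (2 + 1530) - 1449 = 1532 - 1449 = 83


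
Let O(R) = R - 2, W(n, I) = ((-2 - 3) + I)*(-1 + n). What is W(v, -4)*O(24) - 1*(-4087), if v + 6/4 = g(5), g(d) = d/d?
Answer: 4384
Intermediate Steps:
g(d) = 1
v = -½ (v = -3/2 + 1 = -½ ≈ -0.50000)
W(n, I) = (-1 + n)*(-5 + I) (W(n, I) = (-5 + I)*(-1 + n) = (-1 + n)*(-5 + I))
O(R) = -2 + R
W(v, -4)*O(24) - 1*(-4087) = (5 - 1*(-4) - 5*(-½) - 4*(-½))*(-2 + 24) - 1*(-4087) = (5 + 4 + 5/2 + 2)*22 + 4087 = (27/2)*22 + 4087 = 297 + 4087 = 4384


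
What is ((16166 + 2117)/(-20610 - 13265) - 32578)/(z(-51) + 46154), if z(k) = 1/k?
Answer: -2962289457/4196672125 ≈ -0.70587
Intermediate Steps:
((16166 + 2117)/(-20610 - 13265) - 32578)/(z(-51) + 46154) = ((16166 + 2117)/(-20610 - 13265) - 32578)/(1/(-51) + 46154) = (18283/(-33875) - 32578)/(-1/51 + 46154) = (18283*(-1/33875) - 32578)/(2353853/51) = (-18283/33875 - 32578)*(51/2353853) = -1103598033/33875*51/2353853 = -2962289457/4196672125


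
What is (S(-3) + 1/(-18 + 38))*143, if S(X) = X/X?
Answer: 3003/20 ≈ 150.15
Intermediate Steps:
S(X) = 1
(S(-3) + 1/(-18 + 38))*143 = (1 + 1/(-18 + 38))*143 = (1 + 1/20)*143 = (21/20)*143 = 3003/20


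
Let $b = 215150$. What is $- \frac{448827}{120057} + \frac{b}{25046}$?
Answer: $\frac{347355774}{71593991} \approx 4.8517$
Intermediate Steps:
$- \frac{448827}{120057} + \frac{b}{25046} = - \frac{448827}{120057} + \frac{215150}{25046} = \left(-448827\right) \frac{1}{120057} + 215150 \cdot \frac{1}{25046} = - \frac{149609}{40019} + \frac{107575}{12523} = \frac{347355774}{71593991}$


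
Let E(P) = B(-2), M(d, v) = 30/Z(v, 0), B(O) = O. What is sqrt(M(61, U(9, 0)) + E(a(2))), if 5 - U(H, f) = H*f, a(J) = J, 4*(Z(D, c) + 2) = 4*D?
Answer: 2*sqrt(2) ≈ 2.8284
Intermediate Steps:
Z(D, c) = -2 + D (Z(D, c) = -2 + (4*D)/4 = -2 + D)
U(H, f) = 5 - H*f
M(d, v) = 30/(-2 + v)
E(P) = -2
sqrt(M(61, U(9, 0)) + E(a(2))) = sqrt(30/(-2 + (5 - 1*9*0)) - 2) = sqrt(30/(-2 + (5 + 0)) - 2) = sqrt(30/(-2 + 5) - 2) = sqrt(30/3 - 2) = sqrt(30*(1/3) - 2) = sqrt(10 - 2) = sqrt(8) = 2*sqrt(2)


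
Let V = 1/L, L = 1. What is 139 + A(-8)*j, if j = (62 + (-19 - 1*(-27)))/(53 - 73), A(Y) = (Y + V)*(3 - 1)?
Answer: 188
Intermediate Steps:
V = 1 (V = 1/1 = 1)
A(Y) = 2 + 2*Y (A(Y) = (Y + 1)*(3 - 1) = (1 + Y)*2 = 2 + 2*Y)
j = -7/2 (j = (62 + (-19 + 27))/(-20) = (62 + 8)*(-1/20) = 70*(-1/20) = -7/2 ≈ -3.5000)
139 + A(-8)*j = 139 + (2 + 2*(-8))*(-7/2) = 139 + (2 - 16)*(-7/2) = 139 - 14*(-7/2) = 139 + 49 = 188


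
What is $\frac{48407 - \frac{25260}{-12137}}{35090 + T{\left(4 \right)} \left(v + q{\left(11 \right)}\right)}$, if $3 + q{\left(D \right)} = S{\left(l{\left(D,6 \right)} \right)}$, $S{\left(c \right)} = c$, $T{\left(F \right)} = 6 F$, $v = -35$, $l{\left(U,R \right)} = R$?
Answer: $\frac{587541019}{416566114} \approx 1.4104$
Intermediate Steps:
$q{\left(D \right)} = 3$ ($q{\left(D \right)} = -3 + 6 = 3$)
$\frac{48407 - \frac{25260}{-12137}}{35090 + T{\left(4 \right)} \left(v + q{\left(11 \right)}\right)} = \frac{48407 - \frac{25260}{-12137}}{35090 + 6 \cdot 4 \left(-35 + 3\right)} = \frac{48407 - - \frac{25260}{12137}}{35090 + 24 \left(-32\right)} = \frac{48407 + \frac{25260}{12137}}{35090 - 768} = \frac{587541019}{12137 \cdot 34322} = \frac{587541019}{12137} \cdot \frac{1}{34322} = \frac{587541019}{416566114}$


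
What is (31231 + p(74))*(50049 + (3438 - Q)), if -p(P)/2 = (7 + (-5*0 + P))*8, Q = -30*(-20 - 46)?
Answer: 1541862045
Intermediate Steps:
Q = 1980 (Q = -30*(-66) = 1980)
p(P) = -112 - 16*P (p(P) = -2*(7 + (-5*0 + P))*8 = -2*(7 + (0 + P))*8 = -2*(7 + P)*8 = -2*(56 + 8*P) = -112 - 16*P)
(31231 + p(74))*(50049 + (3438 - Q)) = (31231 + (-112 - 16*74))*(50049 + (3438 - 1*1980)) = (31231 + (-112 - 1184))*(50049 + (3438 - 1980)) = (31231 - 1296)*(50049 + 1458) = 29935*51507 = 1541862045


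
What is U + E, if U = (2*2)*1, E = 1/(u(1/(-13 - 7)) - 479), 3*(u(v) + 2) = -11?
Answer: 5813/1454 ≈ 3.9979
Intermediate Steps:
u(v) = -17/3 (u(v) = -2 + (⅓)*(-11) = -2 - 11/3 = -17/3)
E = -3/1454 (E = 1/(-17/3 - 479) = 1/(-1454/3) = -3/1454 ≈ -0.0020633)
U = 4 (U = 4*1 = 4)
U + E = 4 - 3/1454 = 5813/1454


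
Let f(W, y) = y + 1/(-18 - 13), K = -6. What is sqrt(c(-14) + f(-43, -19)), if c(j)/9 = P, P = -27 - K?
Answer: I*sqrt(199919)/31 ≈ 14.423*I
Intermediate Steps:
P = -21 (P = -27 - 1*(-6) = -27 + 6 = -21)
c(j) = -189 (c(j) = 9*(-21) = -189)
f(W, y) = -1/31 + y (f(W, y) = y + 1/(-31) = y - 1/31 = -1/31 + y)
sqrt(c(-14) + f(-43, -19)) = sqrt(-189 + (-1/31 - 19)) = sqrt(-189 - 590/31) = sqrt(-6449/31) = I*sqrt(199919)/31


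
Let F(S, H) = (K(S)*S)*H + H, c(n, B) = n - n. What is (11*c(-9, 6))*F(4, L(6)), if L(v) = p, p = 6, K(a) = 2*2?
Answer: 0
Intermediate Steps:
K(a) = 4
c(n, B) = 0
L(v) = 6
F(S, H) = H + 4*H*S (F(S, H) = (4*S)*H + H = 4*H*S + H = H + 4*H*S)
(11*c(-9, 6))*F(4, L(6)) = (11*0)*(6*(1 + 4*4)) = 0*(6*(1 + 16)) = 0*(6*17) = 0*102 = 0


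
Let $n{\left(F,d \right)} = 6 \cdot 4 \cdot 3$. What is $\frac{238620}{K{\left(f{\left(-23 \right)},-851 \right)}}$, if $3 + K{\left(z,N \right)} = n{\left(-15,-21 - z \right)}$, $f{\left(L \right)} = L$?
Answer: $\frac{79540}{23} \approx 3458.3$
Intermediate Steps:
$n{\left(F,d \right)} = 72$ ($n{\left(F,d \right)} = 24 \cdot 3 = 72$)
$K{\left(z,N \right)} = 69$ ($K{\left(z,N \right)} = -3 + 72 = 69$)
$\frac{238620}{K{\left(f{\left(-23 \right)},-851 \right)}} = \frac{238620}{69} = 238620 \cdot \frac{1}{69} = \frac{79540}{23}$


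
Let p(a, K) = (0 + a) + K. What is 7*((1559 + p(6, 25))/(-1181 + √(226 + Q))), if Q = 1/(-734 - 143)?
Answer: -5763876405/611503598 - 5565*√173822277/611503598 ≈ -9.5457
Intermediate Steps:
p(a, K) = K + a (p(a, K) = a + K = K + a)
Q = -1/877 (Q = 1/(-877) = -1/877 ≈ -0.0011403)
7*((1559 + p(6, 25))/(-1181 + √(226 + Q))) = 7*((1559 + (25 + 6))/(-1181 + √(226 - 1/877))) = 7*((1559 + 31)/(-1181 + √(198201/877))) = 7*(1590/(-1181 + √173822277/877)) = 11130/(-1181 + √173822277/877)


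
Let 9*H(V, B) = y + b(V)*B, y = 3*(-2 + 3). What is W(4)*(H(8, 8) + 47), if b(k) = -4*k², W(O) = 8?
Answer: -12976/9 ≈ -1441.8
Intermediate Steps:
y = 3 (y = 3*1 = 3)
H(V, B) = ⅓ - 4*B*V²/9 (H(V, B) = (3 + (-4*V²)*B)/9 = (3 - 4*B*V²)/9 = ⅓ - 4*B*V²/9)
W(4)*(H(8, 8) + 47) = 8*((⅓ - 4/9*8*8²) + 47) = 8*((⅓ - 4/9*8*64) + 47) = 8*((⅓ - 2048/9) + 47) = 8*(-2045/9 + 47) = 8*(-1622/9) = -12976/9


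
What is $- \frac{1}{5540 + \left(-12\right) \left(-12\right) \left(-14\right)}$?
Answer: $- \frac{1}{3524} \approx -0.00028377$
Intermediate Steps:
$- \frac{1}{5540 + \left(-12\right) \left(-12\right) \left(-14\right)} = - \frac{1}{5540 + 144 \left(-14\right)} = - \frac{1}{5540 - 2016} = - \frac{1}{3524}$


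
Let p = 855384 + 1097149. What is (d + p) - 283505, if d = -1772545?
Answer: -103517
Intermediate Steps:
p = 1952533
(d + p) - 283505 = (-1772545 + 1952533) - 283505 = 179988 - 283505 = -103517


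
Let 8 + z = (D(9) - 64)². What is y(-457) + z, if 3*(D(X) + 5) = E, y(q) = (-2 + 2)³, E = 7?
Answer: 39928/9 ≈ 4436.4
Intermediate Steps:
y(q) = 0 (y(q) = 0³ = 0)
D(X) = -8/3 (D(X) = -5 + (⅓)*7 = -5 + 7/3 = -8/3)
z = 39928/9 (z = -8 + (-8/3 - 64)² = -8 + (-200/3)² = -8 + 40000/9 = 39928/9 ≈ 4436.4)
y(-457) + z = 0 + 39928/9 = 39928/9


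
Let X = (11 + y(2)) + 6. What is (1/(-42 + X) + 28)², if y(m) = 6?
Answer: 281961/361 ≈ 781.06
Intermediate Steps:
X = 23 (X = (11 + 6) + 6 = 17 + 6 = 23)
(1/(-42 + X) + 28)² = (1/(-42 + 23) + 28)² = (1/(-19) + 28)² = (-1/19 + 28)² = (531/19)² = 281961/361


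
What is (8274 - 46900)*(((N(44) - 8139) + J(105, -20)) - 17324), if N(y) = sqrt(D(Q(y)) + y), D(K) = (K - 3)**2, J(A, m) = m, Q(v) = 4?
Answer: 984306358 - 115878*sqrt(5) ≈ 9.8405e+8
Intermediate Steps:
D(K) = (-3 + K)**2
N(y) = sqrt(1 + y) (N(y) = sqrt((-3 + 4)**2 + y) = sqrt(1**2 + y) = sqrt(1 + y))
(8274 - 46900)*(((N(44) - 8139) + J(105, -20)) - 17324) = (8274 - 46900)*(((sqrt(1 + 44) - 8139) - 20) - 17324) = -38626*(((sqrt(45) - 8139) - 20) - 17324) = -38626*(((3*sqrt(5) - 8139) - 20) - 17324) = -38626*(((-8139 + 3*sqrt(5)) - 20) - 17324) = -38626*((-8159 + 3*sqrt(5)) - 17324) = -38626*(-25483 + 3*sqrt(5)) = 984306358 - 115878*sqrt(5)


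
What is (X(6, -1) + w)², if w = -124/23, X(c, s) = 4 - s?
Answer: 81/529 ≈ 0.15312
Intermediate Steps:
w = -124/23 (w = -124*1/23 = -124/23 ≈ -5.3913)
(X(6, -1) + w)² = ((4 - 1*(-1)) - 124/23)² = ((4 + 1) - 124/23)² = (5 - 124/23)² = (-9/23)² = 81/529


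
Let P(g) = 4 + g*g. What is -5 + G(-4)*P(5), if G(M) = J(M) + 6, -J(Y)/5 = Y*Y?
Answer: -2151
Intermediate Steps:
J(Y) = -5*Y**2 (J(Y) = -5*Y*Y = -5*Y**2)
P(g) = 4 + g**2
G(M) = 6 - 5*M**2 (G(M) = -5*M**2 + 6 = 6 - 5*M**2)
-5 + G(-4)*P(5) = -5 + (6 - 5*(-4)**2)*(4 + 5**2) = -5 + (6 - 5*16)*(4 + 25) = -5 + (6 - 80)*29 = -5 - 74*29 = -5 - 2146 = -2151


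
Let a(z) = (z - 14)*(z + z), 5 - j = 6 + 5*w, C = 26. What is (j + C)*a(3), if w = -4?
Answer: -2970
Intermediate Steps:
j = 19 (j = 5 - (6 + 5*(-4)) = 5 - (6 - 20) = 5 - 1*(-14) = 5 + 14 = 19)
a(z) = 2*z*(-14 + z) (a(z) = (-14 + z)*(2*z) = 2*z*(-14 + z))
(j + C)*a(3) = (19 + 26)*(2*3*(-14 + 3)) = 45*(2*3*(-11)) = 45*(-66) = -2970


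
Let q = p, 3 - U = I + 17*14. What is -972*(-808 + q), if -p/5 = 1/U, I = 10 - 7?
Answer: 93457314/119 ≈ 7.8536e+5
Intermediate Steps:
I = 3
U = -238 (U = 3 - (3 + 17*14) = 3 - (3 + 238) = 3 - 1*241 = 3 - 241 = -238)
p = 5/238 (p = -5/(-238) = -5*(-1/238) = 5/238 ≈ 0.021008)
q = 5/238 ≈ 0.021008
-972*(-808 + q) = -972*(-808 + 5/238) = -972*(-192299/238) = 93457314/119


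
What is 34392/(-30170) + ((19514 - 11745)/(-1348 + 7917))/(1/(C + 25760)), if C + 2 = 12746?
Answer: 4512377373436/99093365 ≈ 45537.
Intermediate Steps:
C = 12744 (C = -2 + 12746 = 12744)
34392/(-30170) + ((19514 - 11745)/(-1348 + 7917))/(1/(C + 25760)) = 34392/(-30170) + ((19514 - 11745)/(-1348 + 7917))/(1/(12744 + 25760)) = 34392*(-1/30170) + (7769/6569)/(1/38504) = -17196/15085 + (7769*(1/6569))/(1/38504) = -17196/15085 + (7769/6569)*38504 = -17196/15085 + 299137576/6569 = 4512377373436/99093365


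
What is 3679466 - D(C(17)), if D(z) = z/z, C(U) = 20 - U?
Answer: 3679465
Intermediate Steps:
D(z) = 1
3679466 - D(C(17)) = 3679466 - 1*1 = 3679466 - 1 = 3679465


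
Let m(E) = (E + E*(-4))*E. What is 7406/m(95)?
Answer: -7406/27075 ≈ -0.27354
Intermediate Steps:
m(E) = -3*E² (m(E) = (E - 4*E)*E = (-3*E)*E = -3*E²)
7406/m(95) = 7406/((-3*95²)) = 7406/((-3*9025)) = 7406/(-27075) = 7406*(-1/27075) = -7406/27075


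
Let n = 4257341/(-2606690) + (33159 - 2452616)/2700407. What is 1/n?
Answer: -7039123922830/17803327805117 ≈ -0.39538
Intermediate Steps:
n = -17803327805117/7039123922830 (n = 4257341*(-1/2606690) - 2419457*1/2700407 = -4257341/2606690 - 2419457/2700407 = -17803327805117/7039123922830 ≈ -2.5292)
1/n = 1/(-17803327805117/7039123922830) = -7039123922830/17803327805117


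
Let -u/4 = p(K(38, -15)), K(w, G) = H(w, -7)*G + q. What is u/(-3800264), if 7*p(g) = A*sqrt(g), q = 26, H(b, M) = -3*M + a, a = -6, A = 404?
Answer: 202*I*sqrt(199)/3325231 ≈ 0.00085695*I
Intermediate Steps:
H(b, M) = -6 - 3*M (H(b, M) = -3*M - 6 = -6 - 3*M)
K(w, G) = 26 + 15*G (K(w, G) = (-6 - 3*(-7))*G + 26 = (-6 + 21)*G + 26 = 15*G + 26 = 26 + 15*G)
p(g) = 404*sqrt(g)/7 (p(g) = (404*sqrt(g))/7 = 404*sqrt(g)/7)
u = -1616*I*sqrt(199)/7 (u = -1616*sqrt(26 + 15*(-15))/7 = -1616*sqrt(26 - 225)/7 = -1616*sqrt(-199)/7 = -1616*I*sqrt(199)/7 ≈ -3256.6*I)
u/(-3800264) = -1616*I*sqrt(199)/7/(-3800264) = -1616*I*sqrt(199)/7*(-1/3800264) = 202*I*sqrt(199)/3325231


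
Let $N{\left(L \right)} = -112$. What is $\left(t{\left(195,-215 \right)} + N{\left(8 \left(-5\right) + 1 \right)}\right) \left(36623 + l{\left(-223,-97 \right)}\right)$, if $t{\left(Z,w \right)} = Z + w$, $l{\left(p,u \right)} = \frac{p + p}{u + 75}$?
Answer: $-4836912$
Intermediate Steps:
$l{\left(p,u \right)} = \frac{2 p}{75 + u}$
$\left(t{\left(195,-215 \right)} + N{\left(8 \left(-5\right) + 1 \right)}\right) \left(36623 + l{\left(-223,-97 \right)}\right) = \left(\left(195 - 215\right) - 112\right) \left(36623 + 2 \left(-223\right) \frac{1}{75 - 97}\right) = \left(-20 - 112\right) \left(36623 + 2 \left(-223\right) \frac{1}{-22}\right) = - 132 \left(36623 + 2 \left(-223\right) \left(- \frac{1}{22}\right)\right) = - 132 \left(36623 + \frac{223}{11}\right) = \left(-132\right) \frac{403076}{11} = -4836912$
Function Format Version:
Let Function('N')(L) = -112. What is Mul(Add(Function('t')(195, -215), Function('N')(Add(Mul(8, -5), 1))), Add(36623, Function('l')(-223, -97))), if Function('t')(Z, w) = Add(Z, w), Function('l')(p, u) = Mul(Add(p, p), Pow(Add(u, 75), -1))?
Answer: -4836912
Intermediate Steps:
Function('l')(p, u) = Mul(2, p, Pow(Add(75, u), -1)) (Function('l')(p, u) = Mul(Mul(2, p), Pow(Add(75, u), -1)) = Mul(2, p, Pow(Add(75, u), -1)))
Mul(Add(Function('t')(195, -215), Function('N')(Add(Mul(8, -5), 1))), Add(36623, Function('l')(-223, -97))) = Mul(Add(Add(195, -215), -112), Add(36623, Mul(2, -223, Pow(Add(75, -97), -1)))) = Mul(Add(-20, -112), Add(36623, Mul(2, -223, Pow(-22, -1)))) = Mul(-132, Add(36623, Mul(2, -223, Rational(-1, 22)))) = Mul(-132, Add(36623, Rational(223, 11))) = Mul(-132, Rational(403076, 11)) = -4836912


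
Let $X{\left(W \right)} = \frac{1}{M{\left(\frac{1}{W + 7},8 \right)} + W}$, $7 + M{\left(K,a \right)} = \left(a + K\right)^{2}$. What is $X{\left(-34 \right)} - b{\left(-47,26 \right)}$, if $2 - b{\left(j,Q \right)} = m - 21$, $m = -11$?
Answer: $- \frac{554695}{16336} \approx -33.955$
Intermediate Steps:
$M{\left(K,a \right)} = -7 + \left(K + a\right)^{2}$ ($M{\left(K,a \right)} = -7 + \left(a + K\right)^{2} = -7 + \left(K + a\right)^{2}$)
$b{\left(j,Q \right)} = 34$ ($b{\left(j,Q \right)} = 2 - \left(-11 - 21\right) = 2 - -32 = 2 + 32 = 34$)
$X{\left(W \right)} = \frac{1}{-7 + W + \left(8 + \frac{1}{7 + W}\right)^{2}}$ ($X{\left(W \right)} = \frac{1}{\left(-7 + \left(\frac{1}{W + 7} + 8\right)^{2}\right) + W} = \frac{1}{\left(-7 + \left(\frac{1}{7 + W} + 8\right)^{2}\right) + W} = \frac{1}{\left(-7 + \left(8 + \frac{1}{7 + W}\right)^{2}\right) + W} = \frac{1}{-7 + W + \left(8 + \frac{1}{7 + W}\right)^{2}}$)
$X{\left(-34 \right)} - b{\left(-47,26 \right)} = \frac{1}{-7 - 34 + \left(8 + \frac{1}{7 - 34}\right)^{2}} - 34 = \frac{1}{-7 - 34 + \left(8 + \frac{1}{-27}\right)^{2}} - 34 = \frac{1}{-7 - 34 + \left(8 - \frac{1}{27}\right)^{2}} - 34 = \frac{1}{-7 - 34 + \left(\frac{215}{27}\right)^{2}} - 34 = \frac{1}{-7 - 34 + \frac{46225}{729}} - 34 = \frac{1}{\frac{16336}{729}} - 34 = \frac{729}{16336} - 34 = - \frac{554695}{16336}$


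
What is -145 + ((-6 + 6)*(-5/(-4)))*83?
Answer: -145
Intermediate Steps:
-145 + ((-6 + 6)*(-5/(-4)))*83 = -145 + (0*(-5*(-1/4)))*83 = -145 + (0*(5/4))*83 = -145 + 0*83 = -145 + 0 = -145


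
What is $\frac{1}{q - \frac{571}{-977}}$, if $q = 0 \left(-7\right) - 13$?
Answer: $- \frac{977}{12130} \approx -0.080544$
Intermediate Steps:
$q = -13$ ($q = 0 - 13 = -13$)
$\frac{1}{q - \frac{571}{-977}} = \frac{1}{-13 - \frac{571}{-977}} = \frac{1}{-13 - - \frac{571}{977}} = \frac{1}{-13 + \frac{571}{977}} = \frac{1}{- \frac{12130}{977}} = - \frac{977}{12130}$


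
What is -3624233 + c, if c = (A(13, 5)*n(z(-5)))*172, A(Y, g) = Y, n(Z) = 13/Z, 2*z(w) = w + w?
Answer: -18150233/5 ≈ -3.6300e+6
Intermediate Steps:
z(w) = w (z(w) = (w + w)/2 = (2*w)/2 = w)
c = -29068/5 (c = (13*(13/(-5)))*172 = (13*(13*(-⅕)))*172 = (13*(-13/5))*172 = -169/5*172 = -29068/5 ≈ -5813.6)
-3624233 + c = -3624233 - 29068/5 = -18150233/5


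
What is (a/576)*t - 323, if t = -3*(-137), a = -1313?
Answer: -241897/192 ≈ -1259.9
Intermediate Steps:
t = 411
(a/576)*t - 323 = -1313/576*411 - 323 = -179881/192 - 323 = -241897/192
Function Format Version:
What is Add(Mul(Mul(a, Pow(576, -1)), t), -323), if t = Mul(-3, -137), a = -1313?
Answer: Rational(-241897, 192) ≈ -1259.9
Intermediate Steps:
t = 411
Add(Mul(Mul(a, Pow(576, -1)), t), -323) = Add(Mul(Mul(-1313, Pow(576, -1)), 411), -323) = Add(Mul(Mul(-1313, Rational(1, 576)), 411), -323) = Add(Mul(Rational(-1313, 576), 411), -323) = Add(Rational(-179881, 192), -323) = Rational(-241897, 192)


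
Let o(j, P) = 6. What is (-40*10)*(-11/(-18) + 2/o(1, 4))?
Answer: -3400/9 ≈ -377.78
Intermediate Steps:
(-40*10)*(-11/(-18) + 2/o(1, 4)) = (-40*10)*(-11/(-18) + 2/6) = -400*(-11*(-1/18) + 2*(1/6)) = -400*(11/18 + 1/3) = -400*17/18 = -3400/9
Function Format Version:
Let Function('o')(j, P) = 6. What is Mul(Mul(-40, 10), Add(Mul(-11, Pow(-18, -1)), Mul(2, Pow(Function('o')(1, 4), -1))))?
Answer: Rational(-3400, 9) ≈ -377.78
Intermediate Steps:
Mul(Mul(-40, 10), Add(Mul(-11, Pow(-18, -1)), Mul(2, Pow(Function('o')(1, 4), -1)))) = Mul(Mul(-40, 10), Add(Mul(-11, Pow(-18, -1)), Mul(2, Pow(6, -1)))) = Mul(-400, Add(Mul(-11, Rational(-1, 18)), Mul(2, Rational(1, 6)))) = Mul(-400, Add(Rational(11, 18), Rational(1, 3))) = Mul(-400, Rational(17, 18)) = Rational(-3400, 9)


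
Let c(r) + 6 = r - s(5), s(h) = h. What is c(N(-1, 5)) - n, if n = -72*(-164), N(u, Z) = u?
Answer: -11820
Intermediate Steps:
c(r) = -11 + r (c(r) = -6 + (r - 1*5) = -6 + (r - 5) = -6 + (-5 + r) = -11 + r)
n = 11808
c(N(-1, 5)) - n = (-11 - 1) - 1*11808 = -12 - 11808 = -11820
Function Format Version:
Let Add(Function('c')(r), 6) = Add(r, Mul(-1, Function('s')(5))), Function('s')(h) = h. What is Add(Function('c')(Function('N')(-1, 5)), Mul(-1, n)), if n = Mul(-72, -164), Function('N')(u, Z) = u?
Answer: -11820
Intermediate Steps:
Function('c')(r) = Add(-11, r) (Function('c')(r) = Add(-6, Add(r, Mul(-1, 5))) = Add(-6, Add(r, -5)) = Add(-6, Add(-5, r)) = Add(-11, r))
n = 11808
Add(Function('c')(Function('N')(-1, 5)), Mul(-1, n)) = Add(Add(-11, -1), Mul(-1, 11808)) = Add(-12, -11808) = -11820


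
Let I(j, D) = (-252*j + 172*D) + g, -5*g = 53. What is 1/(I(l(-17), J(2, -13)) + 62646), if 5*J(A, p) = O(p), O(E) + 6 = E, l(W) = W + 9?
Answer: 5/319989 ≈ 1.5626e-5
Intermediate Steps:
g = -53/5 (g = -⅕*53 = -53/5 ≈ -10.600)
l(W) = 9 + W
O(E) = -6 + E
J(A, p) = -6/5 + p/5 (J(A, p) = (-6 + p)/5 = -6/5 + p/5)
I(j, D) = -53/5 - 252*j + 172*D (I(j, D) = (-252*j + 172*D) - 53/5 = -53/5 - 252*j + 172*D)
1/(I(l(-17), J(2, -13)) + 62646) = 1/((-53/5 - 252*(9 - 17) + 172*(-6/5 + (⅕)*(-13))) + 62646) = 1/((-53/5 - 252*(-8) + 172*(-6/5 - 13/5)) + 62646) = 1/((-53/5 + 2016 + 172*(-19/5)) + 62646) = 1/((-53/5 + 2016 - 3268/5) + 62646) = 1/(6759/5 + 62646) = 1/(319989/5) = 5/319989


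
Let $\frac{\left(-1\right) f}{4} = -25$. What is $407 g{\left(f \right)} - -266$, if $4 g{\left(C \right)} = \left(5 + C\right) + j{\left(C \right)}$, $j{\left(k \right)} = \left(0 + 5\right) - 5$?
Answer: $\frac{43799}{4} \approx 10950.0$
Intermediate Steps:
$f = 100$ ($f = \left(-4\right) \left(-25\right) = 100$)
$j{\left(k \right)} = 0$ ($j{\left(k \right)} = 5 - 5 = 0$)
$g{\left(C \right)} = \frac{5}{4} + \frac{C}{4}$ ($g{\left(C \right)} = \frac{\left(5 + C\right) + 0}{4} = \frac{5 + C}{4} = \frac{5}{4} + \frac{C}{4}$)
$407 g{\left(f \right)} - -266 = 407 \left(\frac{5}{4} + \frac{1}{4} \cdot 100\right) - -266 = 407 \left(\frac{5}{4} + 25\right) + 266 = 407 \cdot \frac{105}{4} + 266 = \frac{42735}{4} + 266 = \frac{43799}{4}$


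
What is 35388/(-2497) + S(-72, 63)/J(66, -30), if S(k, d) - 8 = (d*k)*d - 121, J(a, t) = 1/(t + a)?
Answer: -25698450240/2497 ≈ -1.0292e+7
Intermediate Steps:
J(a, t) = 1/(a + t)
S(k, d) = -113 + k*d**2 (S(k, d) = 8 + ((d*k)*d - 121) = 8 + (k*d**2 - 121) = 8 + (-121 + k*d**2) = -113 + k*d**2)
35388/(-2497) + S(-72, 63)/J(66, -30) = 35388/(-2497) + (-113 - 72*63**2)/(1/(66 - 30)) = 35388*(-1/2497) + (-113 - 72*3969)/(1/36) = -35388/2497 + (-113 - 285768)/(1/36) = -35388/2497 - 285881*36 = -35388/2497 - 10291716 = -25698450240/2497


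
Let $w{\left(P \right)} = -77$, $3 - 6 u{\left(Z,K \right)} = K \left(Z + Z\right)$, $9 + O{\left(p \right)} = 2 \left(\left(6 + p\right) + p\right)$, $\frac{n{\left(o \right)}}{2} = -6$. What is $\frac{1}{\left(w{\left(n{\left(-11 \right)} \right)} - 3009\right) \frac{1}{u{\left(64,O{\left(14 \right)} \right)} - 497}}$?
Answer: $\frac{10531}{18516} \approx 0.56875$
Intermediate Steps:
$n{\left(o \right)} = -12$ ($n{\left(o \right)} = 2 \left(-6\right) = -12$)
$O{\left(p \right)} = 3 + 4 p$ ($O{\left(p \right)} = -9 + 2 \left(\left(6 + p\right) + p\right) = -9 + 2 \left(6 + 2 p\right) = -9 + \left(12 + 4 p\right) = 3 + 4 p$)
$u{\left(Z,K \right)} = \frac{1}{2} - \frac{K Z}{3}$ ($u{\left(Z,K \right)} = \frac{1}{2} - \frac{K \left(Z + Z\right)}{6} = \frac{1}{2} - \frac{K 2 Z}{6} = \frac{1}{2} - \frac{2 K Z}{6} = \frac{1}{2} - \frac{K Z}{3}$)
$\frac{1}{\left(w{\left(n{\left(-11 \right)} \right)} - 3009\right) \frac{1}{u{\left(64,O{\left(14 \right)} \right)} - 497}} = \frac{1}{\left(-77 - 3009\right) \frac{1}{\left(\frac{1}{2} - \frac{1}{3} \left(3 + 4 \cdot 14\right) 64\right) - 497}} = \frac{1}{\left(-3086\right) \frac{1}{\left(\frac{1}{2} - \frac{1}{3} \left(3 + 56\right) 64\right) - 497}} = \frac{1}{\left(-3086\right) \frac{1}{\left(\frac{1}{2} - \frac{59}{3} \cdot 64\right) - 497}} = \frac{1}{\left(-3086\right) \frac{1}{\left(\frac{1}{2} - \frac{3776}{3}\right) - 497}} = \frac{1}{\left(-3086\right) \frac{1}{- \frac{7549}{6} - 497}} = \frac{1}{\left(-3086\right) \frac{1}{- \frac{10531}{6}}} = \frac{1}{\left(-3086\right) \left(- \frac{6}{10531}\right)} = \frac{1}{\frac{18516}{10531}} = \frac{10531}{18516}$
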